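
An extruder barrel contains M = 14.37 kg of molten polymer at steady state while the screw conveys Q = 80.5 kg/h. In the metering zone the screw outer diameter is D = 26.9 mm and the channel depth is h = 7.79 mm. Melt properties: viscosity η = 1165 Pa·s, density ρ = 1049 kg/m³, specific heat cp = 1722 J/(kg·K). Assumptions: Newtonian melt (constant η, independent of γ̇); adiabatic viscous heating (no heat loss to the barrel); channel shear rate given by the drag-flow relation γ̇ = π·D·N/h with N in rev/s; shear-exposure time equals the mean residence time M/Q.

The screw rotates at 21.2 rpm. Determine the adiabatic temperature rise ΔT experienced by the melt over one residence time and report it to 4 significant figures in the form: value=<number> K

Throughput in SI: Q_s = 80.5 kg/h ÷ 3600 s/h = 0.0223611 kg/s
t_res = M / Q_s = 14.37 ÷ 0.0223611 = 642.634 s
Geometry in metres: D = 26.9 mm → 0.0269 m, h = 7.79 mm → 0.00779 m; screw speed N = 21.2 rpm = 0.353333 rev/s
γ̇ = π D N / h = (π)(0.0269)(0.353333) / 0.00779 = 3.83309 s⁻¹
ΔT = η·γ̇²·t_res / (ρ·cp) = 1165 · (3.83309)² · 642.634 / (1049 · 1722) = 6.08947 K

value=6.089 K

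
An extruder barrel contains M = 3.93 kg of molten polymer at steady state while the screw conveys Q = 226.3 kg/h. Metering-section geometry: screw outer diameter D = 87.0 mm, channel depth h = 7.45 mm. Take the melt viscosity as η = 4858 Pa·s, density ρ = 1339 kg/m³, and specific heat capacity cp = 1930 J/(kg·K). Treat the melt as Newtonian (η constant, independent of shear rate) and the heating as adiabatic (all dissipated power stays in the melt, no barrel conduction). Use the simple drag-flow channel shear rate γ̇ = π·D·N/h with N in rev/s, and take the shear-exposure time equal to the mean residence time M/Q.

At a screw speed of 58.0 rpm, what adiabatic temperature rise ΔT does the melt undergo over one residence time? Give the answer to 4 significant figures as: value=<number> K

value=147.8 K

Q_s = Q / 3600 = 226.3 / 3600 = 0.0628611 kg/s
t_res = M / Q_s = 3.93 ÷ 0.0628611 = 62.5188 s
Geometry in metres: D = 87.0 mm → 0.087 m, h = 7.45 mm → 0.00745 m; screw speed N = 58.0 rpm = 0.966667 rev/s
Shear rate: γ̇ = πDN/h = π·0.087·0.966667/0.00745 = 35.4642 s⁻¹
Adiabatic rise: ΔT = η γ̇² t_res / (ρ cp) = 4858·(35.4642)²·62.5188 / (1339·1930) = 147.812 K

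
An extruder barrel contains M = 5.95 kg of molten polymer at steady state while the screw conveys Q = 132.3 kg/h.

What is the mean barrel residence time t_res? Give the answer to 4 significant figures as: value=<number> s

Q_s = Q / 3600 = 132.3 / 3600 = 0.03675 kg/s
Mean residence time: t_res = M/Q_s = 5.95 kg / 0.03675 kg/s = 161.905 s

value=161.9 s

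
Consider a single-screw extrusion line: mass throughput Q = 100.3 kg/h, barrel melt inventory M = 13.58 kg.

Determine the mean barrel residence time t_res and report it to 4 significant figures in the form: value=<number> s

Q_s = Q / 3600 = 100.3 / 3600 = 0.0278611 kg/s
Mean residence time: t_res = M/Q_s = 13.58 kg / 0.0278611 kg/s = 487.418 s

value=487.4 s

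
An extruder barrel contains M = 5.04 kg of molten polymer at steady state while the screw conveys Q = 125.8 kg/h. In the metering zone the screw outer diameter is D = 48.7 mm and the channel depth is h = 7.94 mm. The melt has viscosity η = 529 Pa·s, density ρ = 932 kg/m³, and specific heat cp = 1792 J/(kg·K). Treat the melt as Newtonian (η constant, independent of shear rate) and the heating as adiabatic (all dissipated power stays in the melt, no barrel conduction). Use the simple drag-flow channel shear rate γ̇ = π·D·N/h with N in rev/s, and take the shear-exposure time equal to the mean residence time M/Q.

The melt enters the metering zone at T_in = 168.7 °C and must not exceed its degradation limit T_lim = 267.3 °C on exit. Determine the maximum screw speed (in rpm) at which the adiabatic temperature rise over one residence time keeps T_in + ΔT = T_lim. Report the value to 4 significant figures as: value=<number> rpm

Convert throughput: Q = 125.8 kg/h = 125.8/3600 = 0.0349444 kg/s
Mean residence time: t_res = M/Q_s = 5.04 kg / 0.0349444 kg/s = 144.229 s
Convert to metres: D = 0.0487 m, h = 0.00794 m
ΔT_a = T_lim − T_in = 267.3 °C − 168.7 °C = 98.6 K
γ̇_max² = ΔT_a·ρ·cp/(η·t_res) = 98.6·932·1792/(529·144.229) = 2158.35 s⁻²
Take the square root: γ̇_max = √(2158.35) = 46.4581 s⁻¹
N_max = γ̇_max h / (πD) = 46.4581·0.00794/(π·0.0487) = 2.41103 rev/s → ×60 = 144.662 rpm

value=144.7 rpm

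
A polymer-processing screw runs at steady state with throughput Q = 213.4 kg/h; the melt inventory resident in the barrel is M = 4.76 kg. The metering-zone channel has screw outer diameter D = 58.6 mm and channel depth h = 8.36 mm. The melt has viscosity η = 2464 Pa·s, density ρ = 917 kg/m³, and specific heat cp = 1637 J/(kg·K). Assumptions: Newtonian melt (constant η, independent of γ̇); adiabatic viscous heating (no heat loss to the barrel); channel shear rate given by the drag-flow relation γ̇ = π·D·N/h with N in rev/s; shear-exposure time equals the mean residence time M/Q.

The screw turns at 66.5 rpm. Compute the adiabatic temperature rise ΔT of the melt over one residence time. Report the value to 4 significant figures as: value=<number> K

value=78.52 K

Throughput in SI: Q_s = 213.4 kg/h ÷ 3600 s/h = 0.0592778 kg/s
Mean residence time: t_res = M/Q_s = 4.76 kg / 0.0592778 kg/s = 80.2999 s
Geometry in metres: D = 58.6 mm → 0.0586 m, h = 8.36 mm → 0.00836 m; screw speed N = 66.5 rpm = 1.10833 rev/s
Shear rate: γ̇ = πDN/h = π·0.0586·1.10833/0.00836 = 24.4068 s⁻¹
ΔT = η·γ̇²·t_res/(ρ·cp) = [2464 × 24.4068² × 80.2999] / [917 × 1637] = 78.5165 K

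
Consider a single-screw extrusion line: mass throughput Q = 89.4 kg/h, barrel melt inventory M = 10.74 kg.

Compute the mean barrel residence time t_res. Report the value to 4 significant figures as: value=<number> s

value=432.5 s

Q_s = Q / 3600 = 89.4 / 3600 = 0.0248333 kg/s
Mean residence time: t_res = M/Q_s = 10.74 kg / 0.0248333 kg/s = 432.483 s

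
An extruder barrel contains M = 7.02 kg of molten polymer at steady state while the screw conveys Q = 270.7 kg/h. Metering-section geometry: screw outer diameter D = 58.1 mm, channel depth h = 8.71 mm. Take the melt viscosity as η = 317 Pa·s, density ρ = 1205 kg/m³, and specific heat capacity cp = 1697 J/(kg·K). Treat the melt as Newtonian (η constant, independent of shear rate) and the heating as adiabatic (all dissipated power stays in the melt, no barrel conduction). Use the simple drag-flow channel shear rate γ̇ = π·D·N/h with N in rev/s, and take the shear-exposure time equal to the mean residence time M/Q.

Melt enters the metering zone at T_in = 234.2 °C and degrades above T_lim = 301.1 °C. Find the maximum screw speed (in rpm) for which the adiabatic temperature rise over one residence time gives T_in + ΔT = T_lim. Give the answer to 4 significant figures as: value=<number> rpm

value=194.7 rpm

Convert throughput: Q = 270.7 kg/h = 270.7/3600 = 0.0751944 kg/s
t_res = M / Q_s = 7.02 / 0.0751944 = 93.358 s
Convert to metres: D = 0.0581 m, h = 0.00871 m
ΔT_a = T_lim − T_in = 301.1 °C − 234.2 °C = 66.9 K
Invert ΔT = ηγ̇²t_res/(ρcp) for γ̇: γ̇_max² = ΔT_a ρ cp / (η t_res) = 66.9·1205·1697 / (317·93.358) = 4622.58 s⁻²
γ̇_max = √4622.58 = 67.9896 s⁻¹
N_max = γ̇_max h / (πD) = 67.9896·0.00871/(π·0.0581) = 3.2444 rev/s → ×60 = 194.664 rpm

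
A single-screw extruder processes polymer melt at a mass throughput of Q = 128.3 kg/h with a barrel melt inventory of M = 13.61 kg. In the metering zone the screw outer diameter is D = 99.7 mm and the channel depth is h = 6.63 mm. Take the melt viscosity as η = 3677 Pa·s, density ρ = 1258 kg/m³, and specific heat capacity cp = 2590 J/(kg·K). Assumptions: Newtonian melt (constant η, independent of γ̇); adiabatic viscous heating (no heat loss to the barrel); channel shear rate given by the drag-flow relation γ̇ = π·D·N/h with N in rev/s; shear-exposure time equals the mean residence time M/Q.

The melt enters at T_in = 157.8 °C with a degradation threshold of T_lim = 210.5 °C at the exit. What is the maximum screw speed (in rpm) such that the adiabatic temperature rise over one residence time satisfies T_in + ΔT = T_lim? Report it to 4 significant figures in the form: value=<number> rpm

Convert throughput: Q = 128.3 kg/h = 128.3/3600 = 0.0356389 kg/s
t_res = M / Q_s = 13.61 ÷ 0.0356389 = 381.886 s
D = 99.7 mm = 0.0997 m;  h = 6.63 mm = 0.00663 m
Allowable rise: ΔT_a = T_lim − T_in = 210.5 − 157.8 = 52.7 K
γ̇_max² = ΔT_a·ρ·cp / (η·t_res) = [52.7 × 1258 × 2590] / [3677 × 381.886] = 122.282 s⁻²
γ̇_max = √122.282 = 11.0581 s⁻¹
N_max = γ̇_max·h / (π·D) = 11.0581 · 0.00663 / (π · 0.0997) = 0.234072 rev/s = 14.0443 rpm

value=14.04 rpm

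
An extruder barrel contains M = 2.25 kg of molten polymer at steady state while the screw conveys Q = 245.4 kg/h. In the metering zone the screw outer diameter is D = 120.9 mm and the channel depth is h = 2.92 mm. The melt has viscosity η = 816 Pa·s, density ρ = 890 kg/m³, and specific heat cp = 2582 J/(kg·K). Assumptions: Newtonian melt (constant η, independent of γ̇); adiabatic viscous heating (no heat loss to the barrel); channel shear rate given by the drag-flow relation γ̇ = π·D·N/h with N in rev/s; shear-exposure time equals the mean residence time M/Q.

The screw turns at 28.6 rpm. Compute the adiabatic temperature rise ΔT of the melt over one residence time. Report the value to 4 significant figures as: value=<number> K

Throughput in SI: Q_s = 245.4 kg/h ÷ 3600 s/h = 0.0681667 kg/s
t_res = M / Q_s = 2.25 ÷ 0.0681667 = 33.0073 s
D = 120.9 mm = 0.1209 m;  h = 2.92 mm = 0.00292 m;  N = 28.6 rpm / 60 = 0.476667 rev/s
γ̇ = π D N / h = (π)(0.1209)(0.476667) / 0.00292 = 62.0023 s⁻¹
ΔT = η·γ̇²·t_res/(ρ·cp) = [816 × 62.0023² × 33.0073] / [890 × 2582] = 45.0579 K

value=45.06 K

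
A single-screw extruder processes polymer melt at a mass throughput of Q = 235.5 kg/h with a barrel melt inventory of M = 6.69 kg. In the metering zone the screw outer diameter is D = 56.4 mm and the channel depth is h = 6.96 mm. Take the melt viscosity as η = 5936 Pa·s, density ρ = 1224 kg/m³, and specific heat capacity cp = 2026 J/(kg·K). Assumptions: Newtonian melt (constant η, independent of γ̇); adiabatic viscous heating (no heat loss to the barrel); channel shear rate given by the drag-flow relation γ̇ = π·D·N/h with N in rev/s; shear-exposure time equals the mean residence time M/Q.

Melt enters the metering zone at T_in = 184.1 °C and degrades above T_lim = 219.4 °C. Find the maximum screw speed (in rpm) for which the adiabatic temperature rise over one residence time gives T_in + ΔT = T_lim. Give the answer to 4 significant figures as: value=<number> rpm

Q_s = Q / 3600 = 235.5 / 3600 = 0.0654167 kg/s
t_res = M / Q_s = 6.69 / 0.0654167 = 102.268 s
D = 56.4 mm = 0.0564 m;  h = 6.96 mm = 0.00696 m
Allowable rise: ΔT_a = T_lim − T_in = 219.4 − 184.1 = 35.3 K
Invert ΔT = ηγ̇²t_res/(ρcp) for γ̇: γ̇_max² = ΔT_a ρ cp / (η t_res) = 35.3·1224·2026 / (5936·102.268) = 144.2 s⁻²
γ̇_max = sqrt(144.2) = 12.0083 s⁻¹
N_max = γ̇_max·h / (π·D) = 12.0083 · 0.00696 / (π · 0.0564) = 0.471696 rev/s = 28.3018 rpm

value=28.30 rpm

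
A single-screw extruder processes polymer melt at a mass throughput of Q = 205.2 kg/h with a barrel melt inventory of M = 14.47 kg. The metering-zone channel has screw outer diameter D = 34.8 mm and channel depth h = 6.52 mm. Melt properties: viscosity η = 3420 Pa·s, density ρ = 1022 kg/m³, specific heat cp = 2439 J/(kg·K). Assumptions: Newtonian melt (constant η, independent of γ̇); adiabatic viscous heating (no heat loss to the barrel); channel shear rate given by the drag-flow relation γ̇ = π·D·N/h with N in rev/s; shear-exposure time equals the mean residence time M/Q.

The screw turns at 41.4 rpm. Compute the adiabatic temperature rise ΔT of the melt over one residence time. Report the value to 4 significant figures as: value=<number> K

value=46.62 K

Q_s = Q / 3600 = 205.2 / 3600 = 0.057 kg/s
t_res = M / Q_s = 14.47 ÷ 0.057 = 253.86 s
Geometry in metres: D = 34.8 mm → 0.0348 m, h = 6.52 mm → 0.00652 m; screw speed N = 41.4 rpm = 0.69 rev/s
γ̇ = π·D·N / h = π · 0.0348 · 0.69 / 0.00652 = 11.5699 s⁻¹
Adiabatic rise: ΔT = η γ̇² t_res / (ρ cp) = 3420·(11.5699)²·253.86 / (1022·2439) = 46.6249 K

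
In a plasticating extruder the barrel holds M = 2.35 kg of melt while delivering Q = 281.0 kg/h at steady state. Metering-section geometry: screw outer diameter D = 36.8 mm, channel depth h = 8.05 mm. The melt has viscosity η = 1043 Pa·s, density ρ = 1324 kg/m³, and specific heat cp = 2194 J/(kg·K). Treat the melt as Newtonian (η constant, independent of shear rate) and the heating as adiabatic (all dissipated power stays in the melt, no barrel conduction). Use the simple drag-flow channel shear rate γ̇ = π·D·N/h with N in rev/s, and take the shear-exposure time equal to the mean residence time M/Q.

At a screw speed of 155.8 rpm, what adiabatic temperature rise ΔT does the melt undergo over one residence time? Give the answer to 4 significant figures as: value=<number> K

Q_s = Q / 3600 = 281.0 / 3600 = 0.0780556 kg/s
t_res = M / Q_s = 2.35 ÷ 0.0780556 = 30.1068 s
D = 36.8 mm = 0.0368 m;  h = 8.05 mm = 0.00805 m;  N = 155.8 rpm / 60 = 2.59667 rev/s
γ̇ = π·D·N / h = π · 0.0368 · 2.59667 / 0.00805 = 37.2922 s⁻¹
ΔT = η·γ̇²·t_res / (ρ·cp) = 1043 · (37.2922)² · 30.1068 / (1324 · 2194) = 15.0335 K

value=15.03 K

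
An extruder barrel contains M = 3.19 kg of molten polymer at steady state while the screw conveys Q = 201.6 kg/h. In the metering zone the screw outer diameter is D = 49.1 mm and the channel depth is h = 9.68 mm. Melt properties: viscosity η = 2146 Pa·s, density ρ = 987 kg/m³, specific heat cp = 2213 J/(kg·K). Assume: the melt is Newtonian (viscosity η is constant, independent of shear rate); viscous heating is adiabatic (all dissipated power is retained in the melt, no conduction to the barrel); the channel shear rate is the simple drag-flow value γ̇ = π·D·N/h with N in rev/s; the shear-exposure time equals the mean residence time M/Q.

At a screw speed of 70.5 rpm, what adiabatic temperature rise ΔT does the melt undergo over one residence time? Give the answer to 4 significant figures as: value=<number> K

value=19.62 K

Q_s = Q / 3600 = 201.6 / 3600 = 0.056 kg/s
t_res = M / Q_s = 3.19 ÷ 0.056 = 56.9643 s
Geometry in metres: D = 49.1 mm → 0.0491 m, h = 9.68 mm → 0.00968 m; screw speed N = 70.5 rpm = 1.175 rev/s
γ̇ = π·D·N / h = π · 0.0491 · 1.175 / 0.00968 = 18.7238 s⁻¹
Adiabatic rise: ΔT = η γ̇² t_res / (ρ cp) = 2146·(18.7238)²·56.9643 / (987·2213) = 19.621 K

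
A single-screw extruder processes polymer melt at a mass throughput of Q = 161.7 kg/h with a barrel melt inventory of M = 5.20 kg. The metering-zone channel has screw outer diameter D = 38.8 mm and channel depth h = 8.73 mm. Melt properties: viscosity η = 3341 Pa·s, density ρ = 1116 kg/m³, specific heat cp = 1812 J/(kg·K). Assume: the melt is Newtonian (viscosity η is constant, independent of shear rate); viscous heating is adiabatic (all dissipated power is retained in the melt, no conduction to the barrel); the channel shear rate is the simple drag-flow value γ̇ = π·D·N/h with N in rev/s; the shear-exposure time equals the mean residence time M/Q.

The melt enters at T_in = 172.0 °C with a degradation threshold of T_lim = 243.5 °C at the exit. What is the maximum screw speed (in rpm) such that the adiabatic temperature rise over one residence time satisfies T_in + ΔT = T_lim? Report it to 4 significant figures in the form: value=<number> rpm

Q_s = Q / 3600 = 161.7 / 3600 = 0.0449167 kg/s
Mean residence time: t_res = M/Q_s = 5.20 kg / 0.0449167 kg/s = 115.77 s
D = 38.8 mm = 0.0388 m;  h = 8.73 mm = 0.00873 m
ΔT_a = T_lim − T_in = 243.5 °C − 172.0 °C = 71.5 K
γ̇_max² = ΔT_a·ρ·cp/(η·t_res) = 71.5·1116·1812/(3341·115.77) = 373.814 s⁻²
γ̇_max = sqrt(373.814) = 19.3343 s⁻¹
N_max = γ̇_max·h / (π·D) = 19.3343 · 0.00873 / (π · 0.0388) = 1.38472 rev/s = 83.083 rpm

value=83.08 rpm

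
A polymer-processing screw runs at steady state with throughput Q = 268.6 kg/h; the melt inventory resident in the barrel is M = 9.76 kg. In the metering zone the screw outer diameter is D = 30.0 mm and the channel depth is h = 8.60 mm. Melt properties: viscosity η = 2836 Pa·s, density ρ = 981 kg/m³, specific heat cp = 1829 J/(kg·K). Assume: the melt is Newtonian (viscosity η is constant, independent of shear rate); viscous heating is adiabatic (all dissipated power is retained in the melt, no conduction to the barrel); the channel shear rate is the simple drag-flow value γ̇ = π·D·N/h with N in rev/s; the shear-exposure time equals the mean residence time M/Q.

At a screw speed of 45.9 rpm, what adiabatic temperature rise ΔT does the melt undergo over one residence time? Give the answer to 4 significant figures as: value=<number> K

Throughput in SI: Q_s = 268.6 kg/h ÷ 3600 s/h = 0.0746111 kg/s
Mean residence time: t_res = M/Q_s = 9.76 kg / 0.0746111 kg/s = 130.812 s
Geometry in metres: D = 30.0 mm → 0.03 m, h = 8.60 mm → 0.0086 m; screw speed N = 45.9 rpm = 0.765 rev/s
γ̇ = π·D·N / h = π · 0.03 · 0.765 / 0.0086 = 8.38367 s⁻¹
Adiabatic rise: ΔT = η γ̇² t_res / (ρ cp) = 2836·(8.38367)²·130.812 / (981·1829) = 14.5324 K

value=14.53 K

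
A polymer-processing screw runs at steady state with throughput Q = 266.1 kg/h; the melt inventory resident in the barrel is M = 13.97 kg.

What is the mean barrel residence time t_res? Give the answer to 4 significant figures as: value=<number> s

value=189.0 s

Convert throughput: Q = 266.1 kg/h = 266.1/3600 = 0.0739167 kg/s
t_res = M / Q_s = 13.97 ÷ 0.0739167 = 188.997 s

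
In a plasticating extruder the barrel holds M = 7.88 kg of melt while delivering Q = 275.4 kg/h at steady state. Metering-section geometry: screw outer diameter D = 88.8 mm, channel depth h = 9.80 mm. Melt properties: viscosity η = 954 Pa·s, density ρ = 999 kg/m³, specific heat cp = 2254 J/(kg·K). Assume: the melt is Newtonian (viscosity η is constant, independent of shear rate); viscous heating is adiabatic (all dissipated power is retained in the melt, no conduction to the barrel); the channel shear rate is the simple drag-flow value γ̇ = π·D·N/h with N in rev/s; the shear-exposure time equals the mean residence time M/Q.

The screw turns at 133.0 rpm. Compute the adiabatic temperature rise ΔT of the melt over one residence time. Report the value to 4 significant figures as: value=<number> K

Convert throughput: Q = 275.4 kg/h = 275.4/3600 = 0.0765 kg/s
Mean residence time: t_res = M/Q_s = 7.88 kg / 0.0765 kg/s = 103.007 s
D = 88.8 mm = 0.0888 m;  h = 9.80 mm = 0.0098 m;  N = 133.0 rpm / 60 = 2.21667 rev/s
Shear rate: γ̇ = πDN/h = π·0.0888·2.21667/0.0098 = 63.1011 s⁻¹
ΔT = η·γ̇²·t_res/(ρ·cp) = [954 × 63.1011² × 103.007] / [999 × 2254] = 173.767 K

value=173.8 K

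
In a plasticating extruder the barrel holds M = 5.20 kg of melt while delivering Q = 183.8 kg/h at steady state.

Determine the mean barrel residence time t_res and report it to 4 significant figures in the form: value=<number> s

Convert throughput: Q = 183.8 kg/h = 183.8/3600 = 0.0510556 kg/s
t_res = M / Q_s = 5.20 / 0.0510556 = 101.85 s

value=101.8 s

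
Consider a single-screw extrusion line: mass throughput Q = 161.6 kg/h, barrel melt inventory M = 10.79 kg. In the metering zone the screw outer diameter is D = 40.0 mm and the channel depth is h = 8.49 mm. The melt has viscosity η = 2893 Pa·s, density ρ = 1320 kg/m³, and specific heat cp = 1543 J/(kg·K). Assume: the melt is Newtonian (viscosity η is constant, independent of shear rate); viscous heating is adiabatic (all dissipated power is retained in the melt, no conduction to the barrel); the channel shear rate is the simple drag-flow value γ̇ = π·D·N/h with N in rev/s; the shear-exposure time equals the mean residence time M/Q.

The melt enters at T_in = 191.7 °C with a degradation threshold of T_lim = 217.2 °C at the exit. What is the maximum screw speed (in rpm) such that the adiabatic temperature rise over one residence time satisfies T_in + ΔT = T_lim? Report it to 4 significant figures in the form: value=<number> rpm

Convert throughput: Q = 161.6 kg/h = 161.6/3600 = 0.0448889 kg/s
Mean residence time: t_res = M/Q_s = 10.79 kg / 0.0448889 kg/s = 240.371 s
Convert to metres: D = 0.04 m, h = 0.00849 m
ΔT_a = T_lim − T_in = 217.2 − 191.7 = 25.5 K
Invert ΔT = ηγ̇²t_res/(ρcp) for γ̇: γ̇_max² = ΔT_a ρ cp / (η t_res) = 25.5·1320·1543 / (2893·240.371) = 74.6877 s⁻²
γ̇_max = sqrt(74.6877) = 8.6422 s⁻¹
Solve γ̇ = πDN/h for N: N_max = γ̇_max·h/(π·D) = 8.6422 × 0.00849 / (π × 0.04) = 0.583878 rev/s = 35.0327 rpm

value=35.03 rpm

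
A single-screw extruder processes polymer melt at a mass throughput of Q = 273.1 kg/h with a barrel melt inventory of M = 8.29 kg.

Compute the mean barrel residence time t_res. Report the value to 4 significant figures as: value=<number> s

Throughput in SI: Q_s = 273.1 kg/h ÷ 3600 s/h = 0.0758611 kg/s
t_res = M / Q_s = 8.29 ÷ 0.0758611 = 109.279 s

value=109.3 s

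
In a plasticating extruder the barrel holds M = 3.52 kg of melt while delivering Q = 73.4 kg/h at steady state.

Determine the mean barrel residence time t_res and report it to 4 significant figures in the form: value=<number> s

value=172.6 s

Convert throughput: Q = 73.4 kg/h = 73.4/3600 = 0.0203889 kg/s
t_res = M / Q_s = 3.52 ÷ 0.0203889 = 172.643 s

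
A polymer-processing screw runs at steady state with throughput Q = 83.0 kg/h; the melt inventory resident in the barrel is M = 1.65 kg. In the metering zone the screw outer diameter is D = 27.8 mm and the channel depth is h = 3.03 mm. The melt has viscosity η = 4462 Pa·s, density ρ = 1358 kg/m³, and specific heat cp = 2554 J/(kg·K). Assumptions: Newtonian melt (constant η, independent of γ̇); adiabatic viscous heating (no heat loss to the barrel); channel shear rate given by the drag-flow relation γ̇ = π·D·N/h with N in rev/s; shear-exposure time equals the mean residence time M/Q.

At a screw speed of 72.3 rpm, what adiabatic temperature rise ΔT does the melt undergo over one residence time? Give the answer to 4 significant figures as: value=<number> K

value=111.1 K

Convert throughput: Q = 83.0 kg/h = 83.0/3600 = 0.0230556 kg/s
Mean residence time: t_res = M/Q_s = 1.65 kg / 0.0230556 kg/s = 71.5663 s
Convert to SI: D = 0.0278 m, h = 0.00303 m, N = 72.3/60 = 1.205 rev/s
γ̇ = π·D·N / h = π · 0.0278 · 1.205 / 0.00303 = 34.7327 s⁻¹
ΔT = η·γ̇²·t_res / (ρ·cp) = 4462 · (34.7327)² · 71.5663 / (1358 · 2554) = 111.07 K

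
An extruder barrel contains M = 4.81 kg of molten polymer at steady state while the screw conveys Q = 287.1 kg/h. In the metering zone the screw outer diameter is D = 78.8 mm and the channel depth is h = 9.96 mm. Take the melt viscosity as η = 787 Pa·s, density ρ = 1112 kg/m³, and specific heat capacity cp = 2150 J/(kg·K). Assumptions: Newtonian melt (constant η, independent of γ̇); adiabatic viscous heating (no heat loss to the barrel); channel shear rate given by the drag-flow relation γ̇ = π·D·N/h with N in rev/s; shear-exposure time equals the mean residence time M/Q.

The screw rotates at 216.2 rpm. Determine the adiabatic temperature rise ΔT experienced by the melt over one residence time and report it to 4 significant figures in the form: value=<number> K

value=159.3 K

Throughput in SI: Q_s = 287.1 kg/h ÷ 3600 s/h = 0.07975 kg/s
Mean residence time: t_res = M/Q_s = 4.81 kg / 0.07975 kg/s = 60.3135 s
Convert to SI: D = 0.0788 m, h = 0.00996 m, N = 216.2/60 = 3.60333 rev/s
γ̇ = π D N / h = (π)(0.0788)(3.60333) / 0.00996 = 89.5615 s⁻¹
ΔT = η·γ̇²·t_res / (ρ·cp) = 787 · (89.5615)² · 60.3135 / (1112 · 2150) = 159.253 K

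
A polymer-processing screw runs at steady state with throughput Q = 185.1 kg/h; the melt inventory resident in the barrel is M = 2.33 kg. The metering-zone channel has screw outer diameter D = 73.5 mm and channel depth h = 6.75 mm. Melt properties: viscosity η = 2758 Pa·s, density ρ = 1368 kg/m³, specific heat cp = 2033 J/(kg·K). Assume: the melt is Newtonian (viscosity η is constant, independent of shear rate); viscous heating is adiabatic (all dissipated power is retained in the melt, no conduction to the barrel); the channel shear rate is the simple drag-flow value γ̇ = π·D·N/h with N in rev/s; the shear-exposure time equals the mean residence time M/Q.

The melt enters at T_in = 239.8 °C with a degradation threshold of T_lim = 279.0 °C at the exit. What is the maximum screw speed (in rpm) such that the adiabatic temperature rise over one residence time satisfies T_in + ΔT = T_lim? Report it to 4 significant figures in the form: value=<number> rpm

value=51.80 rpm

Throughput in SI: Q_s = 185.1 kg/h ÷ 3600 s/h = 0.0514167 kg/s
Mean residence time: t_res = M/Q_s = 2.33 kg / 0.0514167 kg/s = 45.316 s
D = 73.5 mm = 0.0735 m;  h = 6.75 mm = 0.00675 m
ΔT_a = T_lim − T_in = 279.0 − 239.8 = 39.2 K
Invert ΔT = ηγ̇²t_res/(ρcp) for γ̇: γ̇_max² = ΔT_a ρ cp / (η t_res) = 39.2·1368·2033 / (2758·45.316) = 872.295 s⁻²
γ̇_max = sqrt(872.295) = 29.5346 s⁻¹
N_max = γ̇_max·h / (π·D) = 29.5346 · 0.00675 / (π · 0.0735) = 0.863372 rev/s = 51.8023 rpm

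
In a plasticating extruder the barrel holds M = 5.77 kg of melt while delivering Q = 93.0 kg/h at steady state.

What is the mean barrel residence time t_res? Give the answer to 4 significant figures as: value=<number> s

Convert throughput: Q = 93.0 kg/h = 93.0/3600 = 0.0258333 kg/s
t_res = M / Q_s = 5.77 ÷ 0.0258333 = 223.355 s

value=223.4 s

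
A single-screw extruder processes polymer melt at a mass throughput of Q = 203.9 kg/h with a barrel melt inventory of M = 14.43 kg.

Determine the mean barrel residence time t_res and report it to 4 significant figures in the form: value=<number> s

value=254.8 s

Throughput in SI: Q_s = 203.9 kg/h ÷ 3600 s/h = 0.0566389 kg/s
t_res = M / Q_s = 14.43 / 0.0566389 = 254.772 s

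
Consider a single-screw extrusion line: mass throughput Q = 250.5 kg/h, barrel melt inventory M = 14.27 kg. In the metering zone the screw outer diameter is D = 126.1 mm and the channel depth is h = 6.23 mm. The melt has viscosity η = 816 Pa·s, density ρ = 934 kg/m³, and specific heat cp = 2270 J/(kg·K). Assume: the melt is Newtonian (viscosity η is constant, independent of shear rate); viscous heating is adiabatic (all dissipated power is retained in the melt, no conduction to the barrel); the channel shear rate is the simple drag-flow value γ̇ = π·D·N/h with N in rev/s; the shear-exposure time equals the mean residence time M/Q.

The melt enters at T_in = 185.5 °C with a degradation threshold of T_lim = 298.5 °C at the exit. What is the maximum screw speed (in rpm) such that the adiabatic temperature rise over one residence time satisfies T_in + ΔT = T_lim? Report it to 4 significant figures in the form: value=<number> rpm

Throughput in SI: Q_s = 250.5 kg/h ÷ 3600 s/h = 0.0695833 kg/s
Mean residence time: t_res = M/Q_s = 14.27 kg / 0.0695833 kg/s = 205.078 s
D = 126.1 mm = 0.1261 m;  h = 6.23 mm = 0.00623 m
ΔT_a = T_lim − T_in = 298.5 − 185.5 = 113 K
γ̇_max² = ΔT_a·ρ·cp/(η·t_res) = 113·934·2270/(816·205.078) = 1431.67 s⁻²
γ̇_max = sqrt(1431.67) = 37.8374 s⁻¹
N_max = γ̇_max h / (πD) = 37.8374·0.00623/(π·0.1261) = 0.595037 rev/s → ×60 = 35.7022 rpm

value=35.70 rpm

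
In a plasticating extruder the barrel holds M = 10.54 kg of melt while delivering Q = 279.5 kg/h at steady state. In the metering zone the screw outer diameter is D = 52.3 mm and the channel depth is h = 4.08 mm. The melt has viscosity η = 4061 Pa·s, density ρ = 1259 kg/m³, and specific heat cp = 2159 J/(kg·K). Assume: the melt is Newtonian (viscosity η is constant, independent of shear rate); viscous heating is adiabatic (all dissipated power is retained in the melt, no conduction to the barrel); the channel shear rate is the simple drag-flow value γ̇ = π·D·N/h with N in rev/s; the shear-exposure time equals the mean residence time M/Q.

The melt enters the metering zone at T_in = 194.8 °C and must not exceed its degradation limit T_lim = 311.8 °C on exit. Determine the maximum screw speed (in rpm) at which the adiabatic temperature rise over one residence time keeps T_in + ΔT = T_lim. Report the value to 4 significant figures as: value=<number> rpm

Throughput in SI: Q_s = 279.5 kg/h ÷ 3600 s/h = 0.0776389 kg/s
t_res = M / Q_s = 10.54 / 0.0776389 = 135.757 s
D = 52.3 mm = 0.0523 m;  h = 4.08 mm = 0.00408 m
ΔT_a = T_lim − T_in = 311.8 °C − 194.8 °C = 117 K
γ̇_max² = ΔT_a·ρ·cp / (η·t_res) = [117 × 1259 × 2159] / [4061 × 135.757] = 576.859 s⁻²
Take the square root: γ̇_max = √(576.859) = 24.0179 s⁻¹
N_max = γ̇_max h / (πD) = 24.0179·0.00408/(π·0.0523) = 0.596408 rev/s → ×60 = 35.7845 rpm

value=35.78 rpm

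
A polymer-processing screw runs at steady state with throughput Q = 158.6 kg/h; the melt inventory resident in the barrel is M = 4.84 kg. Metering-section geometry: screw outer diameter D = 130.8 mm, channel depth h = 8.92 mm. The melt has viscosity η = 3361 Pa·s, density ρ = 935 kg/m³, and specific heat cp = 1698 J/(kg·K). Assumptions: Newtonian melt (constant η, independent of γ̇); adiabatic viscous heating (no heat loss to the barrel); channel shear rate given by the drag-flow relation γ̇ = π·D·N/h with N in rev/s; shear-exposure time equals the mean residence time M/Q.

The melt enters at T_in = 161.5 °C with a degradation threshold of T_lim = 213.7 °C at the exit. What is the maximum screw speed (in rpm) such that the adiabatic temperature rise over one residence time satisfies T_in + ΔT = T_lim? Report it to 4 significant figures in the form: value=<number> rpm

value=19.51 rpm

Throughput in SI: Q_s = 158.6 kg/h ÷ 3600 s/h = 0.0440556 kg/s
Mean residence time: t_res = M/Q_s = 4.84 kg / 0.0440556 kg/s = 109.861 s
Convert to metres: D = 0.1308 m, h = 0.00892 m
Allowable rise: ΔT_a = T_lim − T_in = 213.7 − 161.5 = 52.2 K
γ̇_max² = ΔT_a·ρ·cp/(η·t_res) = 52.2·935·1698/(3361·109.861) = 224.443 s⁻²
γ̇_max = sqrt(224.443) = 14.9814 s⁻¹
N_max = γ̇_max·h / (π·D) = 14.9814 · 0.00892 / (π · 0.1308) = 0.325207 rev/s = 19.5124 rpm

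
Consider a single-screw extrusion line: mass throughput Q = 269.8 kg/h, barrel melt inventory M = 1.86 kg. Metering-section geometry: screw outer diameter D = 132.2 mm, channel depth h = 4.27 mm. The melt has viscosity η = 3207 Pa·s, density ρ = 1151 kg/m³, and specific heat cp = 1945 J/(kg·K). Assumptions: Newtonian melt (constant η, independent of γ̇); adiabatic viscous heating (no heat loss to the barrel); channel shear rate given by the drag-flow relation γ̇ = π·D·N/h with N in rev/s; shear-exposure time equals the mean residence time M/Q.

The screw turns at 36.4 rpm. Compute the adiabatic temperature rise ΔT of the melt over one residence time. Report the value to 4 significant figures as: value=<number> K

Convert throughput: Q = 269.8 kg/h = 269.8/3600 = 0.0749444 kg/s
Mean residence time: t_res = M/Q_s = 1.86 kg / 0.0749444 kg/s = 24.8184 s
D = 132.2 mm = 0.1322 m;  h = 4.27 mm = 0.00427 m;  N = 36.4 rpm / 60 = 0.606667 rev/s
γ̇ = π·D·N / h = π · 0.1322 · 0.606667 / 0.00427 = 59.007 s⁻¹
ΔT = η·γ̇²·t_res / (ρ·cp) = 3207 · (59.007)² · 24.8184 / (1151 · 1945) = 123.79 K

value=123.8 K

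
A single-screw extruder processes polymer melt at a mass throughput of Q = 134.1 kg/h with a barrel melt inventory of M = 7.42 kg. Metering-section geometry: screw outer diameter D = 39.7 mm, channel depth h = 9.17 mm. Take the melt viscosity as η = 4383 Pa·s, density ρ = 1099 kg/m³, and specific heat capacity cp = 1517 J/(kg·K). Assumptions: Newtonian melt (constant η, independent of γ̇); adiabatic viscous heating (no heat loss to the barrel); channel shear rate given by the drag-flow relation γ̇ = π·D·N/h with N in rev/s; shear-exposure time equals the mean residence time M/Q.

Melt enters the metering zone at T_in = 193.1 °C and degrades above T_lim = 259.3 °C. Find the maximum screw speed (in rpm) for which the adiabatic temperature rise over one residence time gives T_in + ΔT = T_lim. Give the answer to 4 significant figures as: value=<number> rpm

value=49.60 rpm

Convert throughput: Q = 134.1 kg/h = 134.1/3600 = 0.03725 kg/s
t_res = M / Q_s = 7.42 / 0.03725 = 199.195 s
Geometry in SI: D = 39.7 mm → 0.0397 m, h = 9.17 mm → 0.00917 m
Allowable rise: ΔT_a = T_lim − T_in = 259.3 − 193.1 = 66.2 K
Invert ΔT = ηγ̇²t_res/(ρcp) for γ̇: γ̇_max² = ΔT_a ρ cp / (η t_res) = 66.2·1099·1517 / (4383·199.195) = 126.413 s⁻²
γ̇_max = sqrt(126.413) = 11.2434 s⁻¹
Solve γ̇ = πDN/h for N: N_max = γ̇_max·h/(π·D) = 11.2434 × 0.00917 / (π × 0.0397) = 0.826656 rev/s = 49.5994 rpm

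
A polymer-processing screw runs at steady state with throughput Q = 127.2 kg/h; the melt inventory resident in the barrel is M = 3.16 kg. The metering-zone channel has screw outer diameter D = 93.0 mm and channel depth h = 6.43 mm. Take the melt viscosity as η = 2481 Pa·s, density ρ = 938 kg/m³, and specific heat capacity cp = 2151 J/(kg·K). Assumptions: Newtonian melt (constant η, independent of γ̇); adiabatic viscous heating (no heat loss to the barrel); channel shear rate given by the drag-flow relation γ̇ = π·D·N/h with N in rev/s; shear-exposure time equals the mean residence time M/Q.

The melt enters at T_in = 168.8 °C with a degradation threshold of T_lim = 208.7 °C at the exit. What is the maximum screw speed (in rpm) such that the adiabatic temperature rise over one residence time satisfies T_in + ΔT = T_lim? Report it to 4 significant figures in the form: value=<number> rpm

Throughput in SI: Q_s = 127.2 kg/h ÷ 3600 s/h = 0.0353333 kg/s
t_res = M / Q_s = 3.16 / 0.0353333 = 89.434 s
Geometry in SI: D = 93.0 mm → 0.093 m, h = 6.43 mm → 0.00643 m
ΔT_a = T_lim − T_in = 208.7 °C − 168.8 °C = 39.9 K
γ̇_max² = ΔT_a·ρ·cp / (η·t_res) = [39.9 × 938 × 2151] / [2481 × 89.434] = 362.816 s⁻²
Take the square root: γ̇_max = √(362.816) = 19.0477 s⁻¹
N_max = γ̇_max·h / (π·D) = 19.0477 · 0.00643 / (π · 0.093) = 0.4192 rev/s = 25.152 rpm

value=25.15 rpm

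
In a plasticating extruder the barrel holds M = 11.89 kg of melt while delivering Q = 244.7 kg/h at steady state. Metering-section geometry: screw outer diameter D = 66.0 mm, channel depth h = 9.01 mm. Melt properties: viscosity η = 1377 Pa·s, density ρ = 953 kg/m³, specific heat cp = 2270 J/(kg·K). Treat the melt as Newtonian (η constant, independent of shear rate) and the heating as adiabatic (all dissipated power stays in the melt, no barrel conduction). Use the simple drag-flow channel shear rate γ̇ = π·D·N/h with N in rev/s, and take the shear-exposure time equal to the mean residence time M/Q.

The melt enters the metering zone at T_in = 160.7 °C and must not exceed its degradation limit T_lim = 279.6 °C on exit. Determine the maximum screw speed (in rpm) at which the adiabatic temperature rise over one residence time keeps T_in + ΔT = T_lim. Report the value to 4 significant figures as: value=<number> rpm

value=85.20 rpm

Throughput in SI: Q_s = 244.7 kg/h ÷ 3600 s/h = 0.0679722 kg/s
t_res = M / Q_s = 11.89 ÷ 0.0679722 = 174.924 s
Geometry in SI: D = 66.0 mm → 0.066 m, h = 9.01 mm → 0.00901 m
ΔT_a = T_lim − T_in = 279.6 − 160.7 = 118.9 K
Invert ΔT = ηγ̇²t_res/(ρcp) for γ̇: γ̇_max² = ΔT_a ρ cp / (η t_res) = 118.9·953·2270 / (1377·174.924) = 1067.86 s⁻²
γ̇_max = √1067.86 = 32.6782 s⁻¹
N_max = γ̇_max·h / (π·D) = 32.6782 · 0.00901 / (π · 0.066) = 1.42 rev/s = 85.2002 rpm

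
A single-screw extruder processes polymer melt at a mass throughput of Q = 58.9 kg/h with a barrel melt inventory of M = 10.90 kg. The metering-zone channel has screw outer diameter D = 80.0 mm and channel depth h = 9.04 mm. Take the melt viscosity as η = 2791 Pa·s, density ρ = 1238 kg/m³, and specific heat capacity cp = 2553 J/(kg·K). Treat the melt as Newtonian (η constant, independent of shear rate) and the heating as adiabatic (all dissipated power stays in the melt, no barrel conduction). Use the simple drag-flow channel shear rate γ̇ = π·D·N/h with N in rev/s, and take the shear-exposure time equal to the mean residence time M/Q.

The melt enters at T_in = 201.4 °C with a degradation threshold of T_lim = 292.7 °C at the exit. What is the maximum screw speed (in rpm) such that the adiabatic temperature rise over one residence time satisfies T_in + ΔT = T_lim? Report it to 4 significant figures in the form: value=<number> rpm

value=26.89 rpm

Convert throughput: Q = 58.9 kg/h = 58.9/3600 = 0.0163611 kg/s
t_res = M / Q_s = 10.90 ÷ 0.0163611 = 666.214 s
Geometry in SI: D = 80.0 mm → 0.08 m, h = 9.04 mm → 0.00904 m
ΔT_a = T_lim − T_in = 292.7 − 201.4 = 91.3 K
γ̇_max² = ΔT_a·ρ·cp/(η·t_res) = 91.3·1238·2553/(2791·666.214) = 155.192 s⁻²
Take the square root: γ̇_max = √(155.192) = 12.4576 s⁻¹
N_max = γ̇_max·h / (π·D) = 12.4576 · 0.00904 / (π · 0.08) = 0.448088 rev/s = 26.8853 rpm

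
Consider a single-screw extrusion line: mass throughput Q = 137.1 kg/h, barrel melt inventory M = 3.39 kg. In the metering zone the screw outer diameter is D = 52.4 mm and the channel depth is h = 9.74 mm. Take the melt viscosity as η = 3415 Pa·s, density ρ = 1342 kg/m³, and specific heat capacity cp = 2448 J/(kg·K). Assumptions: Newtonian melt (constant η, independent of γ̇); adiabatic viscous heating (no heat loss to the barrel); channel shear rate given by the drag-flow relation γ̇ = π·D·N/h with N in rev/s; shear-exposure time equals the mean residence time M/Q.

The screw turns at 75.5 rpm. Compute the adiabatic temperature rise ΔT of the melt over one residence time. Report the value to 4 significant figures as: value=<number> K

Q_s = Q / 3600 = 137.1 / 3600 = 0.0380833 kg/s
t_res = M / Q_s = 3.39 ÷ 0.0380833 = 89.0153 s
Convert to SI: D = 0.0524 m, h = 0.00974 m, N = 75.5/60 = 1.25833 rev/s
γ̇ = π·D·N / h = π · 0.0524 · 1.25833 / 0.00974 = 21.2676 s⁻¹
ΔT = η·γ̇²·t_res / (ρ·cp) = 3415 · (21.2676)² · 89.0153 / (1342 · 2448) = 41.8531 K

value=41.85 K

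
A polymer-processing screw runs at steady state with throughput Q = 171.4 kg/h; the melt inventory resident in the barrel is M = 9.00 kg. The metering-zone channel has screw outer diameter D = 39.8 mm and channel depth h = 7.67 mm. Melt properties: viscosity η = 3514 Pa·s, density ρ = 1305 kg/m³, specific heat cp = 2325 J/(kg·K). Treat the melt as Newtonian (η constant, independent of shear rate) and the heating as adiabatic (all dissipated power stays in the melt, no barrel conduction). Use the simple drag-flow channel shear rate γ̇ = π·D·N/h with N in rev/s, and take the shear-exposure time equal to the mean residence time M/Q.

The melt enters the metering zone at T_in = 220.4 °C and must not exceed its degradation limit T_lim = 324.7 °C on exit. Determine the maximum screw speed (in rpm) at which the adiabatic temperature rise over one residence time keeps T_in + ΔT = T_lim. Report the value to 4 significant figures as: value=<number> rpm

value=80.33 rpm

Convert throughput: Q = 171.4 kg/h = 171.4/3600 = 0.0476111 kg/s
Mean residence time: t_res = M/Q_s = 9.00 kg / 0.0476111 kg/s = 189.032 s
Convert to metres: D = 0.0398 m, h = 0.00767 m
Allowable rise: ΔT_a = T_lim − T_in = 324.7 − 220.4 = 104.3 K
γ̇_max² = ΔT_a·ρ·cp/(η·t_res) = 104.3·1305·2325/(3514·189.032) = 476.411 s⁻²
γ̇_max = √476.411 = 21.8268 s⁻¹
Solve γ̇ = πDN/h for N: N_max = γ̇_max·h/(π·D) = 21.8268 × 0.00767 / (π × 0.0398) = 1.33892 rev/s = 80.335 rpm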